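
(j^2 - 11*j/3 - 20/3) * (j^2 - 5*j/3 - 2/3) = j^4 - 16*j^3/3 - 11*j^2/9 + 122*j/9 + 40/9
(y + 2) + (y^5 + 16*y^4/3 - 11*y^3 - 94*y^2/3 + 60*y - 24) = y^5 + 16*y^4/3 - 11*y^3 - 94*y^2/3 + 61*y - 22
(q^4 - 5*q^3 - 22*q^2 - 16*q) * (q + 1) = q^5 - 4*q^4 - 27*q^3 - 38*q^2 - 16*q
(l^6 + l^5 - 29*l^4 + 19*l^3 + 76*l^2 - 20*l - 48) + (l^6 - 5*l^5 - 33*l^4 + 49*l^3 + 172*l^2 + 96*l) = 2*l^6 - 4*l^5 - 62*l^4 + 68*l^3 + 248*l^2 + 76*l - 48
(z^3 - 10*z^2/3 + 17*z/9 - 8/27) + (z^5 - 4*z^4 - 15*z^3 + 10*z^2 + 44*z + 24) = z^5 - 4*z^4 - 14*z^3 + 20*z^2/3 + 413*z/9 + 640/27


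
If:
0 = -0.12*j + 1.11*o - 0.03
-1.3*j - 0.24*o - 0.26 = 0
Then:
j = -0.20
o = 0.01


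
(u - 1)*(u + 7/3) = u^2 + 4*u/3 - 7/3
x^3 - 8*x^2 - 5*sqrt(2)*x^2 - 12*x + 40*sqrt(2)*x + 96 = (x - 8)*(x - 6*sqrt(2))*(x + sqrt(2))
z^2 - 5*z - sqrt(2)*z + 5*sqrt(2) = (z - 5)*(z - sqrt(2))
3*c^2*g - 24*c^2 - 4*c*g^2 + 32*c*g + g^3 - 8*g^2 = (-3*c + g)*(-c + g)*(g - 8)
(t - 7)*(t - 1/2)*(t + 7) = t^3 - t^2/2 - 49*t + 49/2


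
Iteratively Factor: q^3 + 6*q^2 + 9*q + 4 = (q + 4)*(q^2 + 2*q + 1) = (q + 1)*(q + 4)*(q + 1)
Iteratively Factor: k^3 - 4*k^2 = (k)*(k^2 - 4*k) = k*(k - 4)*(k)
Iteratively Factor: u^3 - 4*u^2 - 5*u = (u + 1)*(u^2 - 5*u) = (u - 5)*(u + 1)*(u)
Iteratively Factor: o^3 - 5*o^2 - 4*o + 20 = (o - 5)*(o^2 - 4) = (o - 5)*(o + 2)*(o - 2)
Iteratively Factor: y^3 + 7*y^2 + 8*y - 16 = (y + 4)*(y^2 + 3*y - 4) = (y + 4)^2*(y - 1)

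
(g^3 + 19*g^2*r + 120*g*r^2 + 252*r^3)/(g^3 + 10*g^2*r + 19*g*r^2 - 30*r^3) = (-g^2 - 13*g*r - 42*r^2)/(-g^2 - 4*g*r + 5*r^2)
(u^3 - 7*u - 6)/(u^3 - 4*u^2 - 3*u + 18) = (u + 1)/(u - 3)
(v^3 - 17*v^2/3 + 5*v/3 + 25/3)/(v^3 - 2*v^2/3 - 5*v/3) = (v - 5)/v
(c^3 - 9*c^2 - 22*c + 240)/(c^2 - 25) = (c^2 - 14*c + 48)/(c - 5)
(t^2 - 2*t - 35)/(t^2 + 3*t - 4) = (t^2 - 2*t - 35)/(t^2 + 3*t - 4)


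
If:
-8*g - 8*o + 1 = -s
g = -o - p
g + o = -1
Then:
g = -o - 1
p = 1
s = -9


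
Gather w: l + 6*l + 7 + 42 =7*l + 49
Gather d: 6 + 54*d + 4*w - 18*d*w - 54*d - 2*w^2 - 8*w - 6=-18*d*w - 2*w^2 - 4*w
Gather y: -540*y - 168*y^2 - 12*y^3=-12*y^3 - 168*y^2 - 540*y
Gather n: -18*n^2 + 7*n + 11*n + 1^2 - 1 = -18*n^2 + 18*n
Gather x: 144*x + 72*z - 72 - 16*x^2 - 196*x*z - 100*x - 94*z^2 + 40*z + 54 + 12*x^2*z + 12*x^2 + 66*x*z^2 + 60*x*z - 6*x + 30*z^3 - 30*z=x^2*(12*z - 4) + x*(66*z^2 - 136*z + 38) + 30*z^3 - 94*z^2 + 82*z - 18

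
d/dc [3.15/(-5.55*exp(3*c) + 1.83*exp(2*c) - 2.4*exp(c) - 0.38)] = (52.4475*exp(2*c) - 11.529*exp(c) + 7.56)*exp(c)/(5.55*exp(3*c) - 1.83*exp(2*c) + 2.4*exp(c) + 0.38)^2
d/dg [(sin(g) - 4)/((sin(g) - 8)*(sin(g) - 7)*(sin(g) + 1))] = 2*(-sin(g)^3 + 13*sin(g)^2 - 56*sin(g) + 110)*cos(g)/((sin(g) - 8)^2*(sin(g) - 7)^2*(sin(g) + 1)^2)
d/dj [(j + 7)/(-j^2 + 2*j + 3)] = (-j^2 + 2*j + 2*(j - 1)*(j + 7) + 3)/(-j^2 + 2*j + 3)^2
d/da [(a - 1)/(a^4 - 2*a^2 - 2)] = (a^4 - 2*a^2 - 4*a*(a - 1)*(a^2 - 1) - 2)/(-a^4 + 2*a^2 + 2)^2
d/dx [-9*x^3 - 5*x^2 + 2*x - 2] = -27*x^2 - 10*x + 2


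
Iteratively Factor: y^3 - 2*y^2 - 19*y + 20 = (y - 1)*(y^2 - y - 20) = (y - 1)*(y + 4)*(y - 5)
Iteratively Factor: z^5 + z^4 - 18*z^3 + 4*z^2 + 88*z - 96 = (z + 3)*(z^4 - 2*z^3 - 12*z^2 + 40*z - 32) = (z - 2)*(z + 3)*(z^3 - 12*z + 16) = (z - 2)*(z + 3)*(z + 4)*(z^2 - 4*z + 4) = (z - 2)^2*(z + 3)*(z + 4)*(z - 2)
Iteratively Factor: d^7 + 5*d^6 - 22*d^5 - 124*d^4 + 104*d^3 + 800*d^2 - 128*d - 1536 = (d - 2)*(d^6 + 7*d^5 - 8*d^4 - 140*d^3 - 176*d^2 + 448*d + 768) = (d - 2)*(d + 4)*(d^5 + 3*d^4 - 20*d^3 - 60*d^2 + 64*d + 192) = (d - 2)*(d + 2)*(d + 4)*(d^4 + d^3 - 22*d^2 - 16*d + 96) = (d - 2)*(d + 2)*(d + 3)*(d + 4)*(d^3 - 2*d^2 - 16*d + 32) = (d - 2)^2*(d + 2)*(d + 3)*(d + 4)*(d^2 - 16) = (d - 2)^2*(d + 2)*(d + 3)*(d + 4)^2*(d - 4)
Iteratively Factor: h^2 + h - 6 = (h - 2)*(h + 3)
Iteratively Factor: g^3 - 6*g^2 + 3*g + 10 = (g - 2)*(g^2 - 4*g - 5) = (g - 2)*(g + 1)*(g - 5)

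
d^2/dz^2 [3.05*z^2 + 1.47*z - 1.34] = 6.10000000000000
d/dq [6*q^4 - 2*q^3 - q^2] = 2*q*(12*q^2 - 3*q - 1)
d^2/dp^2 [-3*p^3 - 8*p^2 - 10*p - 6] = -18*p - 16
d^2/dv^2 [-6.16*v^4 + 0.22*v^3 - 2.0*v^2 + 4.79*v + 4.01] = -73.92*v^2 + 1.32*v - 4.0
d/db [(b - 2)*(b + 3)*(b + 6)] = b*(3*b + 14)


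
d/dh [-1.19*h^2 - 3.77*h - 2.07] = -2.38*h - 3.77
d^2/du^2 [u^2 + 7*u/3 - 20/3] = 2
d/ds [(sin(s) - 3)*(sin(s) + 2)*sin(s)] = (3*sin(s)^2 - 2*sin(s) - 6)*cos(s)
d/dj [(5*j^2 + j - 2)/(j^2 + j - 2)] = 4*j*(j - 4)/(j^4 + 2*j^3 - 3*j^2 - 4*j + 4)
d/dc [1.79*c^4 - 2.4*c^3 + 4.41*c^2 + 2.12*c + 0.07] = 7.16*c^3 - 7.2*c^2 + 8.82*c + 2.12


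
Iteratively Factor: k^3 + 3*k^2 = (k)*(k^2 + 3*k) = k*(k + 3)*(k)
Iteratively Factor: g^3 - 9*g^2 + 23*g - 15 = (g - 5)*(g^2 - 4*g + 3) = (g - 5)*(g - 1)*(g - 3)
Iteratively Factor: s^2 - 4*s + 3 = (s - 3)*(s - 1)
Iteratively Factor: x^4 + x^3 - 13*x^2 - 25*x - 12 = (x + 1)*(x^3 - 13*x - 12) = (x - 4)*(x + 1)*(x^2 + 4*x + 3) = (x - 4)*(x + 1)*(x + 3)*(x + 1)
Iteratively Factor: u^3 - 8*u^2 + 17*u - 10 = (u - 2)*(u^2 - 6*u + 5) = (u - 5)*(u - 2)*(u - 1)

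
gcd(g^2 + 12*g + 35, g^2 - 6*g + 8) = 1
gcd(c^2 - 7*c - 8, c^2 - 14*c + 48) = c - 8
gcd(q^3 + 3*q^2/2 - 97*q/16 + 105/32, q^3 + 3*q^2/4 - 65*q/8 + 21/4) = q^2 + 11*q/4 - 21/8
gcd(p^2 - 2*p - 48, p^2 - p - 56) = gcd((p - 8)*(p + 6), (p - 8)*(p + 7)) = p - 8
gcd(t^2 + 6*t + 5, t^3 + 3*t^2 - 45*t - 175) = t + 5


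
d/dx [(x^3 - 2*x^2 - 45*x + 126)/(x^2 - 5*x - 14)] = (x^4 - 10*x^3 + 13*x^2 - 196*x + 1260)/(x^4 - 10*x^3 - 3*x^2 + 140*x + 196)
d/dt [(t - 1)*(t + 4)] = 2*t + 3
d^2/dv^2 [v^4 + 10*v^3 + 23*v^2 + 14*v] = 12*v^2 + 60*v + 46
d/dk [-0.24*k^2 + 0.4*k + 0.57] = 0.4 - 0.48*k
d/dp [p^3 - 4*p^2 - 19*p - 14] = 3*p^2 - 8*p - 19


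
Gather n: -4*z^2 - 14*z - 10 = -4*z^2 - 14*z - 10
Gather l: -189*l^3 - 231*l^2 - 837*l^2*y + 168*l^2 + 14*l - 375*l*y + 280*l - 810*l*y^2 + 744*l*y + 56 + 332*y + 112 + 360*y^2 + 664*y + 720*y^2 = -189*l^3 + l^2*(-837*y - 63) + l*(-810*y^2 + 369*y + 294) + 1080*y^2 + 996*y + 168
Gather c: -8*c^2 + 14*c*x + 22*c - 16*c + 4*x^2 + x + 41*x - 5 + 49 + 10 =-8*c^2 + c*(14*x + 6) + 4*x^2 + 42*x + 54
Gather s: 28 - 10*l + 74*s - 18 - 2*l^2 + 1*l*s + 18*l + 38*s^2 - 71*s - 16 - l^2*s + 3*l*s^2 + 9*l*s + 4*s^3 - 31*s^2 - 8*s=-2*l^2 + 8*l + 4*s^3 + s^2*(3*l + 7) + s*(-l^2 + 10*l - 5) - 6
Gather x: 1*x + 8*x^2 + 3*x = 8*x^2 + 4*x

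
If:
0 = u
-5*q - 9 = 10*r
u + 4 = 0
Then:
No Solution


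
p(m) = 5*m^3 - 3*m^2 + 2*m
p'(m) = 15*m^2 - 6*m + 2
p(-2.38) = -89.16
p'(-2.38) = 101.25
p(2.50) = 64.38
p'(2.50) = 80.75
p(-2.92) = -155.90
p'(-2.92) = 147.42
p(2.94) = 107.01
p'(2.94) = 114.01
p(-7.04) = -1907.33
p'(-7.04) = 787.66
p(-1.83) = -44.35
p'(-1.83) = 63.21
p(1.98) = 31.01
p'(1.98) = 48.93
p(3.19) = 138.16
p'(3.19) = 135.50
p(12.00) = 8232.00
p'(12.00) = 2090.00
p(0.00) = 0.00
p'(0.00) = 2.00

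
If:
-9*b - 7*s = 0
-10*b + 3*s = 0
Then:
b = 0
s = 0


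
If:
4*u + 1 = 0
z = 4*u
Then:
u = -1/4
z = -1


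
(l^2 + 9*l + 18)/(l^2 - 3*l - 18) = (l + 6)/(l - 6)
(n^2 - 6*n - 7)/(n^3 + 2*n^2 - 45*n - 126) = (n + 1)/(n^2 + 9*n + 18)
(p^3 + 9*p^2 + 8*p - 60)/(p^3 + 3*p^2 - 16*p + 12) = (p + 5)/(p - 1)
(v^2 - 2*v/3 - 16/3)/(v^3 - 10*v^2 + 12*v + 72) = (v - 8/3)/(v^2 - 12*v + 36)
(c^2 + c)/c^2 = (c + 1)/c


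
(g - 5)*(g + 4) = g^2 - g - 20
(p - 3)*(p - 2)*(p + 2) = p^3 - 3*p^2 - 4*p + 12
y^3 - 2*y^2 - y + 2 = (y - 2)*(y - 1)*(y + 1)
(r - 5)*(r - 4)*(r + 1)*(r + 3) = r^4 - 5*r^3 - 13*r^2 + 53*r + 60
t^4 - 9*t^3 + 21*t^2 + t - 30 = (t - 5)*(t - 3)*(t - 2)*(t + 1)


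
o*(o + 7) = o^2 + 7*o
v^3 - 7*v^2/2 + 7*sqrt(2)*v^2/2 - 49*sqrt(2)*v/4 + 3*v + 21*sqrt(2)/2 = (v - 2)*(v - 3/2)*(v + 7*sqrt(2)/2)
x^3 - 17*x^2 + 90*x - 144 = (x - 8)*(x - 6)*(x - 3)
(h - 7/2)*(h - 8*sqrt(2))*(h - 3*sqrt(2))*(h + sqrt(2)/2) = h^4 - 21*sqrt(2)*h^3/2 - 7*h^3/2 + 37*h^2 + 147*sqrt(2)*h^2/4 - 259*h/2 + 24*sqrt(2)*h - 84*sqrt(2)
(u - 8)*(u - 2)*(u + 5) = u^3 - 5*u^2 - 34*u + 80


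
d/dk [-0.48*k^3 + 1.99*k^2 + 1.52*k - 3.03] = -1.44*k^2 + 3.98*k + 1.52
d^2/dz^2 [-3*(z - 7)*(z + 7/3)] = -6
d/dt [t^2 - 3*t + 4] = 2*t - 3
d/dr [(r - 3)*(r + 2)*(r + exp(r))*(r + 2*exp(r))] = 3*r^3*exp(r) + 4*r^3 + 4*r^2*exp(2*r) + 6*r^2*exp(r) - 3*r^2 - 24*r*exp(r) - 12*r - 26*exp(2*r) - 18*exp(r)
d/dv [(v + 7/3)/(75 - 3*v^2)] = (3*v^2 + 14*v + 75)/(9*(v^4 - 50*v^2 + 625))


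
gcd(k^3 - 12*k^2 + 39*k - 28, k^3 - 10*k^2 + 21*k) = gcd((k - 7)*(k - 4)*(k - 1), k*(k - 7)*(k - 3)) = k - 7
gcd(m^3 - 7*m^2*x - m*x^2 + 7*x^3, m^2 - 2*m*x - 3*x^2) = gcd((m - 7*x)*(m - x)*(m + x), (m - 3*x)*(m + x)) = m + x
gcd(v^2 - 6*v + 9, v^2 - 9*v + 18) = v - 3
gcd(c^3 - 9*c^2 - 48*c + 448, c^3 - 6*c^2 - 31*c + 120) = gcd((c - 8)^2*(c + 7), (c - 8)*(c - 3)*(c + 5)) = c - 8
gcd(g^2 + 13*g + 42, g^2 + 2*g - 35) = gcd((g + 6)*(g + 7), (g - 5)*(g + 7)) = g + 7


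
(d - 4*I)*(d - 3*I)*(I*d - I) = I*d^3 + 7*d^2 - I*d^2 - 7*d - 12*I*d + 12*I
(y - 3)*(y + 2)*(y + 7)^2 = y^4 + 13*y^3 + 29*y^2 - 133*y - 294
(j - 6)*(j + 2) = j^2 - 4*j - 12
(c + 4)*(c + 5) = c^2 + 9*c + 20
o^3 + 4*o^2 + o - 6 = (o - 1)*(o + 2)*(o + 3)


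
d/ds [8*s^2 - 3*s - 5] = 16*s - 3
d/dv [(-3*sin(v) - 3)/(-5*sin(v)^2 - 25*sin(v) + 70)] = 3*(-2*sin(v) + cos(v)^2 - 20)*cos(v)/(5*(sin(v)^2 + 5*sin(v) - 14)^2)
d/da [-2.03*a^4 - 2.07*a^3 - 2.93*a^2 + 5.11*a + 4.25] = -8.12*a^3 - 6.21*a^2 - 5.86*a + 5.11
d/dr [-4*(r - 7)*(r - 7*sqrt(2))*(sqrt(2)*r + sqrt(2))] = -12*sqrt(2)*r^2 + 48*sqrt(2)*r + 112*r - 336 + 28*sqrt(2)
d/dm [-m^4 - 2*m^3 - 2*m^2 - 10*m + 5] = -4*m^3 - 6*m^2 - 4*m - 10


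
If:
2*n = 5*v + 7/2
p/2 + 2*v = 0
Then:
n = 5*v/2 + 7/4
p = -4*v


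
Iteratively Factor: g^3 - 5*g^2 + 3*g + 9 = (g - 3)*(g^2 - 2*g - 3) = (g - 3)*(g + 1)*(g - 3)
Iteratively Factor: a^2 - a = (a)*(a - 1)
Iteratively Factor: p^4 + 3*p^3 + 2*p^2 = (p)*(p^3 + 3*p^2 + 2*p) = p^2*(p^2 + 3*p + 2) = p^2*(p + 2)*(p + 1)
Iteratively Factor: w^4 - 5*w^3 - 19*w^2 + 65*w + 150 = (w - 5)*(w^3 - 19*w - 30) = (w - 5)^2*(w^2 + 5*w + 6) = (w - 5)^2*(w + 3)*(w + 2)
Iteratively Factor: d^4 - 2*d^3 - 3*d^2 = (d + 1)*(d^3 - 3*d^2) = (d - 3)*(d + 1)*(d^2) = d*(d - 3)*(d + 1)*(d)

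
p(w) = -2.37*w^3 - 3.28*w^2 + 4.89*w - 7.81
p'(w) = -7.11*w^2 - 6.56*w + 4.89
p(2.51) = -53.68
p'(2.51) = -56.37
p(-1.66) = -14.12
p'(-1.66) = -3.81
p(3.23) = -106.10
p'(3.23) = -90.48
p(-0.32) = -9.63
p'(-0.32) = 6.26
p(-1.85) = -13.08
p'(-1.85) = -7.31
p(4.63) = -290.71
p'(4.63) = -177.90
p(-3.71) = 49.93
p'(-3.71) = -68.64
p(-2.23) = -8.74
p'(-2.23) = -15.84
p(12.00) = -4516.81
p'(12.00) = -1097.67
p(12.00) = -4516.81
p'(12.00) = -1097.67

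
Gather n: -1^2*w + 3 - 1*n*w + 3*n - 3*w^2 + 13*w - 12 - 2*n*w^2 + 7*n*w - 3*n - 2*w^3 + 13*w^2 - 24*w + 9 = n*(-2*w^2 + 6*w) - 2*w^3 + 10*w^2 - 12*w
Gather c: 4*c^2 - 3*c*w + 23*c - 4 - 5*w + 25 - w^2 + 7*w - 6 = 4*c^2 + c*(23 - 3*w) - w^2 + 2*w + 15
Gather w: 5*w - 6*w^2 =-6*w^2 + 5*w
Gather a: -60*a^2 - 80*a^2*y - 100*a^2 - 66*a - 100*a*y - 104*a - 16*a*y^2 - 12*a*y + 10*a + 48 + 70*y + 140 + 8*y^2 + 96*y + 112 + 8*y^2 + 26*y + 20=a^2*(-80*y - 160) + a*(-16*y^2 - 112*y - 160) + 16*y^2 + 192*y + 320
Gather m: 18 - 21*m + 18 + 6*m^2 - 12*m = 6*m^2 - 33*m + 36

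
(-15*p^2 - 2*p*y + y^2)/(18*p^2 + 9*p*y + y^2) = (-5*p + y)/(6*p + y)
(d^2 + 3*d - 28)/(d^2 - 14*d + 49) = (d^2 + 3*d - 28)/(d^2 - 14*d + 49)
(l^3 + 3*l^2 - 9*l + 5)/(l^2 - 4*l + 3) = (l^2 + 4*l - 5)/(l - 3)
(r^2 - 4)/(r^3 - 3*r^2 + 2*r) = (r + 2)/(r*(r - 1))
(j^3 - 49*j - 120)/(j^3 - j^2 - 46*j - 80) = (j + 3)/(j + 2)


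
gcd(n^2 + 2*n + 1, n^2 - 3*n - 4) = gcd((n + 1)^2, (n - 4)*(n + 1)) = n + 1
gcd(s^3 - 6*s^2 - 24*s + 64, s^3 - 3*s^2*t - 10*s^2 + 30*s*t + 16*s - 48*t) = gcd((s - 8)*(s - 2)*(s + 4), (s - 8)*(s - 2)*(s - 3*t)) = s^2 - 10*s + 16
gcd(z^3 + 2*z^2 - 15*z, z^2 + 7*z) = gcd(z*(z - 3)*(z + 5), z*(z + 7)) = z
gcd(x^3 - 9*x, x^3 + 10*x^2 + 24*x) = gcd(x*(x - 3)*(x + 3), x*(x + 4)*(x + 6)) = x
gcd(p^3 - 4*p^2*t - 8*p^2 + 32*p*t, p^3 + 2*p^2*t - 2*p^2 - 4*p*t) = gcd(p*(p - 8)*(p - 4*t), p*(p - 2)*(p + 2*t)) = p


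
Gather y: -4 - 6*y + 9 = 5 - 6*y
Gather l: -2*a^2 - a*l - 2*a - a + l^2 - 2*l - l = -2*a^2 - 3*a + l^2 + l*(-a - 3)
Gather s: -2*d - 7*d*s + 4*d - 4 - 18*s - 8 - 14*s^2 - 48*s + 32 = 2*d - 14*s^2 + s*(-7*d - 66) + 20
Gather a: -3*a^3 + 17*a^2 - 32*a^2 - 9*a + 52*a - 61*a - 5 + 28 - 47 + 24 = -3*a^3 - 15*a^2 - 18*a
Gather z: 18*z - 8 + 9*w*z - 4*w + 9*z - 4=-4*w + z*(9*w + 27) - 12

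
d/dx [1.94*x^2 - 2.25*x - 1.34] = 3.88*x - 2.25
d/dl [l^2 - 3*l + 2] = 2*l - 3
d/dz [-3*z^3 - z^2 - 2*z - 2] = -9*z^2 - 2*z - 2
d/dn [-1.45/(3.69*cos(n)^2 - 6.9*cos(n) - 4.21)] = (10.005 - 10.701*cos(n))*sin(n)/(-3.69*cos(n)^2 + 6.9*cos(n) + 4.21)^2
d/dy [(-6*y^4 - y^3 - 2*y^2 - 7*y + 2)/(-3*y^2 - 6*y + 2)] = (36*y^5 + 111*y^4 - 36*y^3 - 15*y^2 + 4*y - 2)/(9*y^4 + 36*y^3 + 24*y^2 - 24*y + 4)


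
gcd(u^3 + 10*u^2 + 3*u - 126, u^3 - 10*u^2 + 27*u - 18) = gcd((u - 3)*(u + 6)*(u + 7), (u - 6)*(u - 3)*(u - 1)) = u - 3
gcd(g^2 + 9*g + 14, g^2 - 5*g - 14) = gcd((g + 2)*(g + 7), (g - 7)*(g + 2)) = g + 2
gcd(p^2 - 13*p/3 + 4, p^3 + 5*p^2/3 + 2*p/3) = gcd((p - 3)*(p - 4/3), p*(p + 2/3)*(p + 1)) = 1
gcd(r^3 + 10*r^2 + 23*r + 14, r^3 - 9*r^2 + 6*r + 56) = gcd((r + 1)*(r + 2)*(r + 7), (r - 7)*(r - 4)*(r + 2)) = r + 2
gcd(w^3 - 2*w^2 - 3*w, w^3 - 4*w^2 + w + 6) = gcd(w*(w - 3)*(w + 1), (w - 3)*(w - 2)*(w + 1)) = w^2 - 2*w - 3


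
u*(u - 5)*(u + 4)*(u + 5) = u^4 + 4*u^3 - 25*u^2 - 100*u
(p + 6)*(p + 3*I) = p^2 + 6*p + 3*I*p + 18*I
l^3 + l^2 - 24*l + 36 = (l - 3)*(l - 2)*(l + 6)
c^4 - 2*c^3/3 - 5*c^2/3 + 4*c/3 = c*(c - 1)^2*(c + 4/3)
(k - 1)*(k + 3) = k^2 + 2*k - 3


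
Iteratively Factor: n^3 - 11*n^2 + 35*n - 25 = (n - 5)*(n^2 - 6*n + 5) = (n - 5)^2*(n - 1)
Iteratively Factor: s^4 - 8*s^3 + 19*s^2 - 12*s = (s - 3)*(s^3 - 5*s^2 + 4*s) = (s - 3)*(s - 1)*(s^2 - 4*s) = s*(s - 3)*(s - 1)*(s - 4)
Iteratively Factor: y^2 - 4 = (y - 2)*(y + 2)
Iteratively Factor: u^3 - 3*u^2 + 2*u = (u)*(u^2 - 3*u + 2) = u*(u - 1)*(u - 2)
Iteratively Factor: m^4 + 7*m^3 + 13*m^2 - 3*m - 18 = (m + 2)*(m^3 + 5*m^2 + 3*m - 9) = (m + 2)*(m + 3)*(m^2 + 2*m - 3) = (m - 1)*(m + 2)*(m + 3)*(m + 3)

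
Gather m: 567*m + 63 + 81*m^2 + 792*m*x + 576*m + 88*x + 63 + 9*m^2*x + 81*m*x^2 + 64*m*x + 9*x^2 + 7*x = m^2*(9*x + 81) + m*(81*x^2 + 856*x + 1143) + 9*x^2 + 95*x + 126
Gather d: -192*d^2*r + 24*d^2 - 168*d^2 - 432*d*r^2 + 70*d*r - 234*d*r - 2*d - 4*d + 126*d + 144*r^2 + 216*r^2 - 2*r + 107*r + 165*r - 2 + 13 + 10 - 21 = d^2*(-192*r - 144) + d*(-432*r^2 - 164*r + 120) + 360*r^2 + 270*r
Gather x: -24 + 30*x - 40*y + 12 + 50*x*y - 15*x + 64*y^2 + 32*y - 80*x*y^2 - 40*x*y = x*(-80*y^2 + 10*y + 15) + 64*y^2 - 8*y - 12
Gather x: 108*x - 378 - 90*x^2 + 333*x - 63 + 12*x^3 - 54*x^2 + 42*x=12*x^3 - 144*x^2 + 483*x - 441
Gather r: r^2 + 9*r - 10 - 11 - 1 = r^2 + 9*r - 22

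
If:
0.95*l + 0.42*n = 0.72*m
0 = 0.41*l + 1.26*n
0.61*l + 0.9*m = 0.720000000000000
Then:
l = 0.44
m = 0.50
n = -0.14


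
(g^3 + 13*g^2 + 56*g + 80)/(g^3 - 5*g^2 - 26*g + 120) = (g^2 + 8*g + 16)/(g^2 - 10*g + 24)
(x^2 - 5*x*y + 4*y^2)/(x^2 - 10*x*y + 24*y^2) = (x - y)/(x - 6*y)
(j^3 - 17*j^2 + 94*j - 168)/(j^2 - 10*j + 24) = j - 7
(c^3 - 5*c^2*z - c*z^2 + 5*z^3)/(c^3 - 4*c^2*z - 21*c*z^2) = (-c^3 + 5*c^2*z + c*z^2 - 5*z^3)/(c*(-c^2 + 4*c*z + 21*z^2))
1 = 1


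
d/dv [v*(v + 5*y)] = 2*v + 5*y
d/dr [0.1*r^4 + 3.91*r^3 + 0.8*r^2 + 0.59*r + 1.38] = 0.4*r^3 + 11.73*r^2 + 1.6*r + 0.59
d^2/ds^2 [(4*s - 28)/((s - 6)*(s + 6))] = 8*(s^3 - 21*s^2 + 108*s - 252)/(s^6 - 108*s^4 + 3888*s^2 - 46656)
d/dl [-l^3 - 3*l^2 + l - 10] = -3*l^2 - 6*l + 1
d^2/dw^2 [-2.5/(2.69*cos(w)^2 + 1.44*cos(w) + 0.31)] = (72.361*(1 - cos(w)^2)^2 + 29.052*cos(w)^3 + 33.0255*cos(w)^2 - 59.22*cos(w) - 78.5595)/(2.69*cos(w)^2 + 1.44*cos(w) + 0.31)^3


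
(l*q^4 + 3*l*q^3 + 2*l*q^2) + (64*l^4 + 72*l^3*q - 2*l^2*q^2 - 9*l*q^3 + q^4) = 64*l^4 + 72*l^3*q - 2*l^2*q^2 + l*q^4 - 6*l*q^3 + 2*l*q^2 + q^4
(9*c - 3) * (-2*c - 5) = -18*c^2 - 39*c + 15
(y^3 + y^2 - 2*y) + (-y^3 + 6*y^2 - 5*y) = 7*y^2 - 7*y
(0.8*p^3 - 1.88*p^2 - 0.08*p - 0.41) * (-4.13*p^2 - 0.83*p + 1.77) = -3.304*p^5 + 7.1004*p^4 + 3.3068*p^3 - 1.5679*p^2 + 0.1987*p - 0.7257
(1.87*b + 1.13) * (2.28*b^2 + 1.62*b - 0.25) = 4.2636*b^3 + 5.6058*b^2 + 1.3631*b - 0.2825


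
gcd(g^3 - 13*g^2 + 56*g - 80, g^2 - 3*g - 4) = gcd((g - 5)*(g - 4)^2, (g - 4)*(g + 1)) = g - 4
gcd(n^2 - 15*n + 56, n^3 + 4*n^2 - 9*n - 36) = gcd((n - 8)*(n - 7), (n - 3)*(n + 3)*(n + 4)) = 1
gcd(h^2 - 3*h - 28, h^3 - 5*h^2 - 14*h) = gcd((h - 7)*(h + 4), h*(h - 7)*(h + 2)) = h - 7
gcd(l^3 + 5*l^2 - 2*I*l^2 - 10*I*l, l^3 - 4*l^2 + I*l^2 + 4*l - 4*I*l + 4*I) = 1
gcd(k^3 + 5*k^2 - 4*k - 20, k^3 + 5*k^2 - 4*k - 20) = k^3 + 5*k^2 - 4*k - 20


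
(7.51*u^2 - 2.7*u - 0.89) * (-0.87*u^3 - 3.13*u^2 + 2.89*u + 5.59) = -6.5337*u^5 - 21.1573*u^4 + 30.9292*u^3 + 36.9636*u^2 - 17.6651*u - 4.9751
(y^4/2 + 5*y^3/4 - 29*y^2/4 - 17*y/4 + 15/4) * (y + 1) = y^5/2 + 7*y^4/4 - 6*y^3 - 23*y^2/2 - y/2 + 15/4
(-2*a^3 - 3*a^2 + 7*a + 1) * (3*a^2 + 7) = -6*a^5 - 9*a^4 + 7*a^3 - 18*a^2 + 49*a + 7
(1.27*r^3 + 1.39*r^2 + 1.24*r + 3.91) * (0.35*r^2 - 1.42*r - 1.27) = 0.4445*r^5 - 1.3169*r^4 - 3.1527*r^3 - 2.1576*r^2 - 7.127*r - 4.9657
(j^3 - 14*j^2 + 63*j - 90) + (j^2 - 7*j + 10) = j^3 - 13*j^2 + 56*j - 80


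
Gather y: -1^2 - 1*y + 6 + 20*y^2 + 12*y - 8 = 20*y^2 + 11*y - 3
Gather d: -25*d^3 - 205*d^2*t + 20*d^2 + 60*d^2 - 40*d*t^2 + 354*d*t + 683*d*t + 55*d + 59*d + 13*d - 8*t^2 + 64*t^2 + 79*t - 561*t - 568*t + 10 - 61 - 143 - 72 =-25*d^3 + d^2*(80 - 205*t) + d*(-40*t^2 + 1037*t + 127) + 56*t^2 - 1050*t - 266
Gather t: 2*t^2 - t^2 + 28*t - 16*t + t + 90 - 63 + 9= t^2 + 13*t + 36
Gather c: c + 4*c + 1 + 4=5*c + 5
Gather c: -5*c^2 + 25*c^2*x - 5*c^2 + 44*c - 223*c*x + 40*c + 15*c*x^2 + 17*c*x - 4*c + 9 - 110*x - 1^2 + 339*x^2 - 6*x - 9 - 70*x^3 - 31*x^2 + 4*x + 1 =c^2*(25*x - 10) + c*(15*x^2 - 206*x + 80) - 70*x^3 + 308*x^2 - 112*x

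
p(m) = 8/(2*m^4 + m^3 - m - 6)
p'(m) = 8*(-8*m^3 - 3*m^2 + 1)/(2*m^4 + m^3 - m - 6)^2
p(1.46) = 1.69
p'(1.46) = -10.79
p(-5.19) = 0.01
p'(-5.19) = 0.00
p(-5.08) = 0.01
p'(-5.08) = 0.01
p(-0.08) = -1.35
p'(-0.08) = 0.22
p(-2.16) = 0.27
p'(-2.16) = 0.62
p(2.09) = 0.20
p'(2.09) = -0.44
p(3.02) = 0.04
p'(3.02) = -0.06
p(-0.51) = -1.46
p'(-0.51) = 0.34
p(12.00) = 0.00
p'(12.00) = 0.00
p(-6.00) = 0.00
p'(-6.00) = 0.00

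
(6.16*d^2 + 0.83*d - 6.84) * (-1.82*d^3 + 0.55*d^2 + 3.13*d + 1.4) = -11.2112*d^5 + 1.8774*d^4 + 32.1861*d^3 + 7.4599*d^2 - 20.2472*d - 9.576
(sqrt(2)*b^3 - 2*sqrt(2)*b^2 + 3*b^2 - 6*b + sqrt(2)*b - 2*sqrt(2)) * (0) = 0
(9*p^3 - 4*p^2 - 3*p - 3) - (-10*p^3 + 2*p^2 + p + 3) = 19*p^3 - 6*p^2 - 4*p - 6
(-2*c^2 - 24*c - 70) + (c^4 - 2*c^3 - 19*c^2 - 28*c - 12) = c^4 - 2*c^3 - 21*c^2 - 52*c - 82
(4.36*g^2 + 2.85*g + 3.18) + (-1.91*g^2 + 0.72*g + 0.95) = 2.45*g^2 + 3.57*g + 4.13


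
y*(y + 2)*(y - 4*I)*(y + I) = y^4 + 2*y^3 - 3*I*y^3 + 4*y^2 - 6*I*y^2 + 8*y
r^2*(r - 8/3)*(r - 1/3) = r^4 - 3*r^3 + 8*r^2/9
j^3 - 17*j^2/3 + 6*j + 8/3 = (j - 4)*(j - 2)*(j + 1/3)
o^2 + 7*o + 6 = (o + 1)*(o + 6)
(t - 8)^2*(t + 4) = t^3 - 12*t^2 + 256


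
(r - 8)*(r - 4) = r^2 - 12*r + 32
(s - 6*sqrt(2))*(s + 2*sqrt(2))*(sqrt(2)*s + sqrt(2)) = sqrt(2)*s^3 - 8*s^2 + sqrt(2)*s^2 - 24*sqrt(2)*s - 8*s - 24*sqrt(2)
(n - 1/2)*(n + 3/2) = n^2 + n - 3/4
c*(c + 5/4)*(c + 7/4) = c^3 + 3*c^2 + 35*c/16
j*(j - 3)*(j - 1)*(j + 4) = j^4 - 13*j^2 + 12*j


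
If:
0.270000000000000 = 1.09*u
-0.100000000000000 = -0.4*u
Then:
No Solution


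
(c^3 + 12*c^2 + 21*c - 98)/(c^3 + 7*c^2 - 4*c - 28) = (c + 7)/(c + 2)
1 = 1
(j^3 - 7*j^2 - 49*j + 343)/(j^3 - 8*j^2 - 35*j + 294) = (j + 7)/(j + 6)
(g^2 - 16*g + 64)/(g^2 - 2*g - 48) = (g - 8)/(g + 6)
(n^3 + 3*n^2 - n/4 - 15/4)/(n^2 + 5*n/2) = n + 1/2 - 3/(2*n)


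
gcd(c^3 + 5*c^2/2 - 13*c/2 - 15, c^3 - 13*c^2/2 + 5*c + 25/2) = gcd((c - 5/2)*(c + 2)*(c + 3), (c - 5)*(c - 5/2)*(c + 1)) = c - 5/2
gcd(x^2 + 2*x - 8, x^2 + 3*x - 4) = x + 4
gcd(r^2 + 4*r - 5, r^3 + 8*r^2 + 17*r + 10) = r + 5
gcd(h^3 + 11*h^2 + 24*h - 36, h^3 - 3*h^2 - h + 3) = h - 1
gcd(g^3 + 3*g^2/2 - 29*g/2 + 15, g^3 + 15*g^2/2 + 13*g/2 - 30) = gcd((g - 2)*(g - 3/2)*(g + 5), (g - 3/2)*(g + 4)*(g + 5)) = g^2 + 7*g/2 - 15/2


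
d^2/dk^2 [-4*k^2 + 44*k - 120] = -8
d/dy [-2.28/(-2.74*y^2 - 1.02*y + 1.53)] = (-12.4944*y - 2.3256)/(2.74*y^2 + 1.02*y - 1.53)^2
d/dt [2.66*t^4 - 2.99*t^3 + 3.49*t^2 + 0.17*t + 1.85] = 10.64*t^3 - 8.97*t^2 + 6.98*t + 0.17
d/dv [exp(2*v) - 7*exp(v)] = (2*exp(v) - 7)*exp(v)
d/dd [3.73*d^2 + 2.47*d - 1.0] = 7.46*d + 2.47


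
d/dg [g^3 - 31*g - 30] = 3*g^2 - 31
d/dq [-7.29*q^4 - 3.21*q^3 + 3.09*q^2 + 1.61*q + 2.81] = -29.16*q^3 - 9.63*q^2 + 6.18*q + 1.61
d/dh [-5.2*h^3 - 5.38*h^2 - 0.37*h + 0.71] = -15.6*h^2 - 10.76*h - 0.37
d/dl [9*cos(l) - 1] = -9*sin(l)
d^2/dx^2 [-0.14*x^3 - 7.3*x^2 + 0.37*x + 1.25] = -0.84*x - 14.6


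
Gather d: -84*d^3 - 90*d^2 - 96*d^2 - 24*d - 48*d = -84*d^3 - 186*d^2 - 72*d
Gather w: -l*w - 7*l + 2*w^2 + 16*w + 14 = -7*l + 2*w^2 + w*(16 - l) + 14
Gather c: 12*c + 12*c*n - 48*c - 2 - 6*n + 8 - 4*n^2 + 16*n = c*(12*n - 36) - 4*n^2 + 10*n + 6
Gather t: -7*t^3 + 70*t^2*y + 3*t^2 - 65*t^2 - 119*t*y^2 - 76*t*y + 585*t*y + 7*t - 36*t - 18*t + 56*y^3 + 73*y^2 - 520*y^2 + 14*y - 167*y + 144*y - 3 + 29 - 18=-7*t^3 + t^2*(70*y - 62) + t*(-119*y^2 + 509*y - 47) + 56*y^3 - 447*y^2 - 9*y + 8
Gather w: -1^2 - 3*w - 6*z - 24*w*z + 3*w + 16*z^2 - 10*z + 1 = -24*w*z + 16*z^2 - 16*z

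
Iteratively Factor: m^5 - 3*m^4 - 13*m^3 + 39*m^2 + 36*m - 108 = (m + 3)*(m^4 - 6*m^3 + 5*m^2 + 24*m - 36) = (m + 2)*(m + 3)*(m^3 - 8*m^2 + 21*m - 18) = (m - 2)*(m + 2)*(m + 3)*(m^2 - 6*m + 9) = (m - 3)*(m - 2)*(m + 2)*(m + 3)*(m - 3)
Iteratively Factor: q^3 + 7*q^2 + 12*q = (q)*(q^2 + 7*q + 12) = q*(q + 3)*(q + 4)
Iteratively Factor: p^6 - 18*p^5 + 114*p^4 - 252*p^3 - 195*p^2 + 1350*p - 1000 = (p - 5)*(p^5 - 13*p^4 + 49*p^3 - 7*p^2 - 230*p + 200) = (p - 5)*(p + 2)*(p^4 - 15*p^3 + 79*p^2 - 165*p + 100) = (p - 5)*(p - 1)*(p + 2)*(p^3 - 14*p^2 + 65*p - 100) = (p - 5)^2*(p - 1)*(p + 2)*(p^2 - 9*p + 20) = (p - 5)^2*(p - 4)*(p - 1)*(p + 2)*(p - 5)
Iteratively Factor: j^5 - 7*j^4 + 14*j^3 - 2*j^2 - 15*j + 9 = (j - 3)*(j^4 - 4*j^3 + 2*j^2 + 4*j - 3) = (j - 3)^2*(j^3 - j^2 - j + 1) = (j - 3)^2*(j + 1)*(j^2 - 2*j + 1) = (j - 3)^2*(j - 1)*(j + 1)*(j - 1)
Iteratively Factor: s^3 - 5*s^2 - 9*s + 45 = (s + 3)*(s^2 - 8*s + 15) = (s - 5)*(s + 3)*(s - 3)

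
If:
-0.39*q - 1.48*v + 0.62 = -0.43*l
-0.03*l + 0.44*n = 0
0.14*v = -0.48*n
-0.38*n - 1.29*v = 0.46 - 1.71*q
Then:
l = -0.61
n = -0.04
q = 0.37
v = 0.14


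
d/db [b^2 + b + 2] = 2*b + 1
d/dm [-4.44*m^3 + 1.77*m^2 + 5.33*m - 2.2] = -13.32*m^2 + 3.54*m + 5.33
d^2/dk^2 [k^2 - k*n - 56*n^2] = 2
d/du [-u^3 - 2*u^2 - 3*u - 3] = -3*u^2 - 4*u - 3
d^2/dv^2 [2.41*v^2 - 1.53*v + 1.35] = 4.82000000000000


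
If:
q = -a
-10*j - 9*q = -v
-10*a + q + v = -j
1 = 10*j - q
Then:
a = 11/211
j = 20/211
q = -11/211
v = 101/211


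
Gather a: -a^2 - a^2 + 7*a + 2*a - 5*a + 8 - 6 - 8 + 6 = -2*a^2 + 4*a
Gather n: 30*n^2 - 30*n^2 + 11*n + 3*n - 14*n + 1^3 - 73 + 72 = 0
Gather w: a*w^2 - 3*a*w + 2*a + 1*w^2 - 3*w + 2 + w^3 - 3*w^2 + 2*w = 2*a + w^3 + w^2*(a - 2) + w*(-3*a - 1) + 2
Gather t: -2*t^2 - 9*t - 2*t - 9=-2*t^2 - 11*t - 9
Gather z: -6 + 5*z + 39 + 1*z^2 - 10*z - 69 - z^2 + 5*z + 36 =0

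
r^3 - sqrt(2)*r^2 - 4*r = r*(r - 2*sqrt(2))*(r + sqrt(2))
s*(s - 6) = s^2 - 6*s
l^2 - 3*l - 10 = (l - 5)*(l + 2)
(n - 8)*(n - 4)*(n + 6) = n^3 - 6*n^2 - 40*n + 192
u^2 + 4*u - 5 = (u - 1)*(u + 5)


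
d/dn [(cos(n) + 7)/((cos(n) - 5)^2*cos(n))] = (21*cos(n) + cos(2*n) - 34)*sin(n)/((cos(n) - 5)^3*cos(n)^2)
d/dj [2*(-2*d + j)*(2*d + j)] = 4*j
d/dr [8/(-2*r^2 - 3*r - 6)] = 8*(4*r + 3)/(2*r^2 + 3*r + 6)^2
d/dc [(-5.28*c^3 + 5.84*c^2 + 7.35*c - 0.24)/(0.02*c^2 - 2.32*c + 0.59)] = (-0.1056*c^4 + 24.4992*c^3 - 23.0414*c^2 + 6.9008*c + 3.7797)/(0.0004*c^4 - 0.0928*c^3 + 5.406*c^2 - 2.7376*c + 0.3481)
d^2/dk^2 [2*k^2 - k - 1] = 4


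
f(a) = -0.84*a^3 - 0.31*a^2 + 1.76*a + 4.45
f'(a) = -2.52*a^2 - 0.62*a + 1.76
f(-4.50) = 66.80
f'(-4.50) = -46.48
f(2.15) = -1.55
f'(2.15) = -11.22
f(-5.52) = 126.57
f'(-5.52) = -71.60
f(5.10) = -106.06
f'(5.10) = -66.95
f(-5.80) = 147.71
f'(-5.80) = -79.42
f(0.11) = 4.64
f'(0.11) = 1.66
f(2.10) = -1.00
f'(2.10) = -10.66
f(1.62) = 2.92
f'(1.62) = -5.86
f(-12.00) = 1390.21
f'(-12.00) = -353.68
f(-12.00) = 1390.21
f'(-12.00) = -353.68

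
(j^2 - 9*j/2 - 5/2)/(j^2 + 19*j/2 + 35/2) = (2*j^2 - 9*j - 5)/(2*j^2 + 19*j + 35)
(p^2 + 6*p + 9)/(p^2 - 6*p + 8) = (p^2 + 6*p + 9)/(p^2 - 6*p + 8)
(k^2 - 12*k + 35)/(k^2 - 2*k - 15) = (k - 7)/(k + 3)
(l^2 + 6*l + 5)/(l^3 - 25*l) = (l + 1)/(l*(l - 5))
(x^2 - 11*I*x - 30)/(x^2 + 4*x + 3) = (x^2 - 11*I*x - 30)/(x^2 + 4*x + 3)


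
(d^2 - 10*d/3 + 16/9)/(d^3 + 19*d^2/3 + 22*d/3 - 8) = (d - 8/3)/(d^2 + 7*d + 12)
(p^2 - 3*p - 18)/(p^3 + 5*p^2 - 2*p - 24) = (p - 6)/(p^2 + 2*p - 8)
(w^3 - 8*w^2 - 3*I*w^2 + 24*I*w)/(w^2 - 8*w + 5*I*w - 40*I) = w*(w - 3*I)/(w + 5*I)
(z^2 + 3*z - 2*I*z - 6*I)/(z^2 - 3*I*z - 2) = (z + 3)/(z - I)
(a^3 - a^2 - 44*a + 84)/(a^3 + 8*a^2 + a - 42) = (a - 6)/(a + 3)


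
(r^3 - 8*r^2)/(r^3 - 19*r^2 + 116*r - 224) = r^2/(r^2 - 11*r + 28)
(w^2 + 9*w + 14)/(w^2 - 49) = (w + 2)/(w - 7)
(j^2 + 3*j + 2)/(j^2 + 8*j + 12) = (j + 1)/(j + 6)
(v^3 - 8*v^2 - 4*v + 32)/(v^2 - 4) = v - 8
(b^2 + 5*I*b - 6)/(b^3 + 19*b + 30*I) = 1/(b - 5*I)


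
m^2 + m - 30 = (m - 5)*(m + 6)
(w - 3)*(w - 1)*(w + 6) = w^3 + 2*w^2 - 21*w + 18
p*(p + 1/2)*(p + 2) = p^3 + 5*p^2/2 + p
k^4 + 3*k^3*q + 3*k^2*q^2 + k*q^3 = k*(k + q)^3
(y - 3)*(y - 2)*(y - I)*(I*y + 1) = I*y^4 + 2*y^3 - 5*I*y^3 - 10*y^2 + 5*I*y^2 + 12*y + 5*I*y - 6*I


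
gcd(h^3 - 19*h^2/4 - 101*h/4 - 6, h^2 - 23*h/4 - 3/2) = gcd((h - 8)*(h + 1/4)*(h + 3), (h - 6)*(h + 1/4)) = h + 1/4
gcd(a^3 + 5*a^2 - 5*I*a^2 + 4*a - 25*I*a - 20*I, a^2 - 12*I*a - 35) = a - 5*I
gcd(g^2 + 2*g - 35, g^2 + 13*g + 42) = g + 7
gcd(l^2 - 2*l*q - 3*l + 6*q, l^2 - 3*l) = l - 3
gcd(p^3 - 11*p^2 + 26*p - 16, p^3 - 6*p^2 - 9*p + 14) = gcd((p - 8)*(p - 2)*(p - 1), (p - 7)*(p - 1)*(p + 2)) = p - 1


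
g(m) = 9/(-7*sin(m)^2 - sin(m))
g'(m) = 9*(14*sin(m)*cos(m) + cos(m))/(-7*sin(m)^2 - sin(m))^2 = 9*(14/tan(m) + cos(m)/sin(m)^2)/(7*sin(m) + 1)^2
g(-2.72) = -11.80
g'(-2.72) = 66.71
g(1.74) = -1.16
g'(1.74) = -0.37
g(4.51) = -1.57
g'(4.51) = 0.70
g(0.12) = -40.90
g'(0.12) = 493.89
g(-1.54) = -1.50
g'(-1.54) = -0.10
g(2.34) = -2.08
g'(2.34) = -3.69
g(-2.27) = -2.70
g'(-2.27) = 5.06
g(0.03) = -247.98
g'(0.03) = 9697.41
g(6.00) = -33.70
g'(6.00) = -352.71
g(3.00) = -32.08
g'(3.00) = -336.92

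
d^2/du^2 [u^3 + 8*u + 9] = 6*u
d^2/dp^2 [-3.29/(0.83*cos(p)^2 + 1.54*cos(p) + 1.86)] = (9.065924*(1 - cos(p)^2)^2 + 12.615834*cos(p)^3 - 7.980882*cos(p)^2 - 34.655544*cos(p) - 14.512848)/(0.83*cos(p)^2 + 1.54*cos(p) + 1.86)^3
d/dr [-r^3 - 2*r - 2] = -3*r^2 - 2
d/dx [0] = 0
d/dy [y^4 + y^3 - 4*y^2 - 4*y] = 4*y^3 + 3*y^2 - 8*y - 4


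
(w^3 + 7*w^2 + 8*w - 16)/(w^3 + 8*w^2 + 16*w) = (w - 1)/w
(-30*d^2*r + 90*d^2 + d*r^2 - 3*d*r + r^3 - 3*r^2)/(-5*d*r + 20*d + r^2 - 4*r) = (6*d*r - 18*d + r^2 - 3*r)/(r - 4)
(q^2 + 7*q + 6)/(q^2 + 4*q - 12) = (q + 1)/(q - 2)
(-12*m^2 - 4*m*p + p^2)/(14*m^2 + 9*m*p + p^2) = (-6*m + p)/(7*m + p)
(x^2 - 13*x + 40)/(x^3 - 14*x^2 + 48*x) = (x - 5)/(x*(x - 6))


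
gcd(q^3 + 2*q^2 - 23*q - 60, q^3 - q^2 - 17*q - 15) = q^2 - 2*q - 15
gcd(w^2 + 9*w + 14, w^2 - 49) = w + 7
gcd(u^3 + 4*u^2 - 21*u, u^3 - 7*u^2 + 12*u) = u^2 - 3*u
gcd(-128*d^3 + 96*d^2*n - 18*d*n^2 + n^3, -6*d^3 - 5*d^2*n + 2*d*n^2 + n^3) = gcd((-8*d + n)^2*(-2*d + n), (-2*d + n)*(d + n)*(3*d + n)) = 2*d - n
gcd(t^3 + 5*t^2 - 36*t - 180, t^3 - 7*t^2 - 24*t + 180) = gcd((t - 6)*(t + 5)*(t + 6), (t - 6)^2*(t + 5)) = t^2 - t - 30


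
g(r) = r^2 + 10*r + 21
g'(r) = 2*r + 10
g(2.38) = 50.46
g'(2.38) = 14.76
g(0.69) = 28.38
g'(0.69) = 11.38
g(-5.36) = -3.87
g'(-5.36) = -0.72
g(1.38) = 36.70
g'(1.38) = 12.76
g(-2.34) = 3.08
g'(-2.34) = 5.32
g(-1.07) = 11.44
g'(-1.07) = 7.86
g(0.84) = 30.11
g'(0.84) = 11.68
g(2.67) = 54.83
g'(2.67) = 15.34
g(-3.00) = 0.00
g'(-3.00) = 4.00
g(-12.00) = 45.00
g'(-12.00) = -14.00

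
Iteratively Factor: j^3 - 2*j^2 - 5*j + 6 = (j - 1)*(j^2 - j - 6) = (j - 1)*(j + 2)*(j - 3)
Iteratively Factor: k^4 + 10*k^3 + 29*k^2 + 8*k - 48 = (k + 3)*(k^3 + 7*k^2 + 8*k - 16) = (k + 3)*(k + 4)*(k^2 + 3*k - 4) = (k + 3)*(k + 4)^2*(k - 1)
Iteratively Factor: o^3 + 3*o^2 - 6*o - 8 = (o + 4)*(o^2 - o - 2) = (o - 2)*(o + 4)*(o + 1)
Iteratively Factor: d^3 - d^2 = (d)*(d^2 - d) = d*(d - 1)*(d)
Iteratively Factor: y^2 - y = (y - 1)*(y)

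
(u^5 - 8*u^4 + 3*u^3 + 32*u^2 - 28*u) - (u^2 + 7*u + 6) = u^5 - 8*u^4 + 3*u^3 + 31*u^2 - 35*u - 6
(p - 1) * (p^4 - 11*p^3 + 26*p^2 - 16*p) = p^5 - 12*p^4 + 37*p^3 - 42*p^2 + 16*p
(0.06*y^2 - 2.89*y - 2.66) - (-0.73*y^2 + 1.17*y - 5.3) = 0.79*y^2 - 4.06*y + 2.64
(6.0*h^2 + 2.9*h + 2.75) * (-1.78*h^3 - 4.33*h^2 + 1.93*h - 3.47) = -10.68*h^5 - 31.142*h^4 - 5.872*h^3 - 27.1305*h^2 - 4.7555*h - 9.5425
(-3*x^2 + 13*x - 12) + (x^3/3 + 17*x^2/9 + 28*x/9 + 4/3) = x^3/3 - 10*x^2/9 + 145*x/9 - 32/3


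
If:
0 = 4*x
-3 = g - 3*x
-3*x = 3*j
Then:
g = -3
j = 0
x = 0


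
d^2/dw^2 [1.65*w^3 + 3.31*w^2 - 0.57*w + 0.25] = 9.9*w + 6.62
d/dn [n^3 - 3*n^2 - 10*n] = 3*n^2 - 6*n - 10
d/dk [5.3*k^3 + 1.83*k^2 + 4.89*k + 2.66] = 15.9*k^2 + 3.66*k + 4.89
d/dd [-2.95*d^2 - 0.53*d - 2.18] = -5.9*d - 0.53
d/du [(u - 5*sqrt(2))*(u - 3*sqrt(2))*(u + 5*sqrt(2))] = 3*u^2 - 6*sqrt(2)*u - 50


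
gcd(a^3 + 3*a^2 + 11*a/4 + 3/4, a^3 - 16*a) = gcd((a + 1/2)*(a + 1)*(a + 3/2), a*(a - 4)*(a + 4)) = 1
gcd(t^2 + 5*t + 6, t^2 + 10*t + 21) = t + 3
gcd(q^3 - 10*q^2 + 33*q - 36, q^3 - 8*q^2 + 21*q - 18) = q^2 - 6*q + 9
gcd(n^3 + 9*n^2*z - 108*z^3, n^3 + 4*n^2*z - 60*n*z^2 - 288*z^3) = n^2 + 12*n*z + 36*z^2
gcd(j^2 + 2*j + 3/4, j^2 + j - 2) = 1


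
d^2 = d^2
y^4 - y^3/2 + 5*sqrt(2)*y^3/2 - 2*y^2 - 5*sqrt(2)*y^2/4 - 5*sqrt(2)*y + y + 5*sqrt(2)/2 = (y - 1/2)*(y - sqrt(2))*(y + sqrt(2))*(y + 5*sqrt(2)/2)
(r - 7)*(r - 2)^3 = r^4 - 13*r^3 + 54*r^2 - 92*r + 56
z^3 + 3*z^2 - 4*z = z*(z - 1)*(z + 4)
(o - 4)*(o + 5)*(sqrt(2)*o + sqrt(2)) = sqrt(2)*o^3 + 2*sqrt(2)*o^2 - 19*sqrt(2)*o - 20*sqrt(2)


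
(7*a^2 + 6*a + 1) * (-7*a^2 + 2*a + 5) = -49*a^4 - 28*a^3 + 40*a^2 + 32*a + 5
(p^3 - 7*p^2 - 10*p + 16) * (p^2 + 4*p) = p^5 - 3*p^4 - 38*p^3 - 24*p^2 + 64*p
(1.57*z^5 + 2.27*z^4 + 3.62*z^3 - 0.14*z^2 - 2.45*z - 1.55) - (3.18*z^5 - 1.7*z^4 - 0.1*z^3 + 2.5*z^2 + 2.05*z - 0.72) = -1.61*z^5 + 3.97*z^4 + 3.72*z^3 - 2.64*z^2 - 4.5*z - 0.83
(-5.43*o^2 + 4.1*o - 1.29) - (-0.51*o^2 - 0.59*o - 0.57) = -4.92*o^2 + 4.69*o - 0.72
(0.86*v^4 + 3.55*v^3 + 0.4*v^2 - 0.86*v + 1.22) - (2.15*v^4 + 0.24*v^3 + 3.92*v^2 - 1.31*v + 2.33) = -1.29*v^4 + 3.31*v^3 - 3.52*v^2 + 0.45*v - 1.11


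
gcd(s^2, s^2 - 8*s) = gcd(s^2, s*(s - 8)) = s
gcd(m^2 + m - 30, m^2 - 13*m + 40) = m - 5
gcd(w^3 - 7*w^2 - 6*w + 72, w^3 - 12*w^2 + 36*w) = w - 6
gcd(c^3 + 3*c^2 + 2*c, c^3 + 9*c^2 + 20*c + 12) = c^2 + 3*c + 2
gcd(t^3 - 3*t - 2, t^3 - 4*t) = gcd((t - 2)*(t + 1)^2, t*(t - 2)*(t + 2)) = t - 2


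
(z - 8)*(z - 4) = z^2 - 12*z + 32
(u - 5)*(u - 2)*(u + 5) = u^3 - 2*u^2 - 25*u + 50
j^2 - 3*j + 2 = (j - 2)*(j - 1)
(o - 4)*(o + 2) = o^2 - 2*o - 8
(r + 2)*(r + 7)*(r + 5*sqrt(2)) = r^3 + 5*sqrt(2)*r^2 + 9*r^2 + 14*r + 45*sqrt(2)*r + 70*sqrt(2)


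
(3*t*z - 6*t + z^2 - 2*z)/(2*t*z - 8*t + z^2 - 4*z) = (3*t*z - 6*t + z^2 - 2*z)/(2*t*z - 8*t + z^2 - 4*z)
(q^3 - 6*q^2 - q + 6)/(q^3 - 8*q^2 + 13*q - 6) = (q + 1)/(q - 1)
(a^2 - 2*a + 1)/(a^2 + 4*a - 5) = (a - 1)/(a + 5)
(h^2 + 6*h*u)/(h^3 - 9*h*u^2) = (h + 6*u)/(h^2 - 9*u^2)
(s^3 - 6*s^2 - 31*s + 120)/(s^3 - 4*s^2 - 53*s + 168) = (s + 5)/(s + 7)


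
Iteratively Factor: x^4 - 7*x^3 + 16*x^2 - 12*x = (x - 2)*(x^3 - 5*x^2 + 6*x) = (x - 2)^2*(x^2 - 3*x) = (x - 3)*(x - 2)^2*(x)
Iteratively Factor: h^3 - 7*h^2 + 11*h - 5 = (h - 5)*(h^2 - 2*h + 1) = (h - 5)*(h - 1)*(h - 1)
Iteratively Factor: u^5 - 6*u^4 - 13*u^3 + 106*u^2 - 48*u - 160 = (u - 2)*(u^4 - 4*u^3 - 21*u^2 + 64*u + 80) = (u - 2)*(u + 4)*(u^3 - 8*u^2 + 11*u + 20) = (u - 4)*(u - 2)*(u + 4)*(u^2 - 4*u - 5) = (u - 4)*(u - 2)*(u + 1)*(u + 4)*(u - 5)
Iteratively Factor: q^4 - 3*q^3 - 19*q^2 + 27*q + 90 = (q + 2)*(q^3 - 5*q^2 - 9*q + 45) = (q - 3)*(q + 2)*(q^2 - 2*q - 15) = (q - 3)*(q + 2)*(q + 3)*(q - 5)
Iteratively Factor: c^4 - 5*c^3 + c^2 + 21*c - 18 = (c - 3)*(c^3 - 2*c^2 - 5*c + 6) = (c - 3)*(c - 1)*(c^2 - c - 6) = (c - 3)^2*(c - 1)*(c + 2)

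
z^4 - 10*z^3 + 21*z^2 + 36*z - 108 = (z - 6)*(z - 3)^2*(z + 2)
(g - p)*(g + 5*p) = g^2 + 4*g*p - 5*p^2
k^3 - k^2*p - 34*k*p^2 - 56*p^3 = (k - 7*p)*(k + 2*p)*(k + 4*p)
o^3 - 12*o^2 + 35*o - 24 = (o - 8)*(o - 3)*(o - 1)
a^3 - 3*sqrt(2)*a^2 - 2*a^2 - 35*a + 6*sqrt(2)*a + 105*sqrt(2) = (a - 7)*(a + 5)*(a - 3*sqrt(2))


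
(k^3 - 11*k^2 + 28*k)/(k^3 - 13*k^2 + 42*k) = (k - 4)/(k - 6)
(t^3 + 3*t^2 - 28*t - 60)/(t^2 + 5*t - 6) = (t^2 - 3*t - 10)/(t - 1)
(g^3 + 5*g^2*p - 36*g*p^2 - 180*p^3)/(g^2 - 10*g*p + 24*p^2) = (-g^2 - 11*g*p - 30*p^2)/(-g + 4*p)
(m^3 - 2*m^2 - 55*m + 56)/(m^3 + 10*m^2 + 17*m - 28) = (m - 8)/(m + 4)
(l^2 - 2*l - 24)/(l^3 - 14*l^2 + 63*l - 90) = (l + 4)/(l^2 - 8*l + 15)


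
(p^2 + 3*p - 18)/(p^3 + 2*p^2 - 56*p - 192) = (p - 3)/(p^2 - 4*p - 32)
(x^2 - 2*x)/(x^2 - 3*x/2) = 2*(x - 2)/(2*x - 3)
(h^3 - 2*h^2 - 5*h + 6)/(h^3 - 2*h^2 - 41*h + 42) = (h^2 - h - 6)/(h^2 - h - 42)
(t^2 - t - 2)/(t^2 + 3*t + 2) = (t - 2)/(t + 2)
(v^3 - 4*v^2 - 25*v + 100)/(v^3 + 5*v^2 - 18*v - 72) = (v^2 - 25)/(v^2 + 9*v + 18)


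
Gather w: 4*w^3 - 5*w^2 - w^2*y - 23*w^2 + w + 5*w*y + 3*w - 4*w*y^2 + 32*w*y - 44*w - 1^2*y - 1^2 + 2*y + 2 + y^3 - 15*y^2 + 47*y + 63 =4*w^3 + w^2*(-y - 28) + w*(-4*y^2 + 37*y - 40) + y^3 - 15*y^2 + 48*y + 64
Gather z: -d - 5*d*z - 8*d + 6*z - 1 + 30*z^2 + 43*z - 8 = -9*d + 30*z^2 + z*(49 - 5*d) - 9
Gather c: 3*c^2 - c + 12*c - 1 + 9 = 3*c^2 + 11*c + 8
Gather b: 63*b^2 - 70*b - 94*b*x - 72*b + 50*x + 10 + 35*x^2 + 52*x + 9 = 63*b^2 + b*(-94*x - 142) + 35*x^2 + 102*x + 19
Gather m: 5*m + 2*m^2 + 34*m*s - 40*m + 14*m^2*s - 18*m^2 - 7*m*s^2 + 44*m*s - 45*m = m^2*(14*s - 16) + m*(-7*s^2 + 78*s - 80)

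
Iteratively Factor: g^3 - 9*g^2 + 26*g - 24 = (g - 2)*(g^2 - 7*g + 12) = (g - 4)*(g - 2)*(g - 3)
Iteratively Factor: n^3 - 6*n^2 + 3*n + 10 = (n - 2)*(n^2 - 4*n - 5) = (n - 5)*(n - 2)*(n + 1)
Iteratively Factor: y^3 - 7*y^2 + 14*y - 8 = (y - 4)*(y^2 - 3*y + 2) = (y - 4)*(y - 1)*(y - 2)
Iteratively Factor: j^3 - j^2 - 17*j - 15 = (j + 1)*(j^2 - 2*j - 15) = (j + 1)*(j + 3)*(j - 5)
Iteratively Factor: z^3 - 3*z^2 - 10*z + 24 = (z + 3)*(z^2 - 6*z + 8) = (z - 4)*(z + 3)*(z - 2)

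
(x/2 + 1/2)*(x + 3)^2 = x^3/2 + 7*x^2/2 + 15*x/2 + 9/2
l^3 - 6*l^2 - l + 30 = (l - 5)*(l - 3)*(l + 2)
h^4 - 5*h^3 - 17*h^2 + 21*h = h*(h - 7)*(h - 1)*(h + 3)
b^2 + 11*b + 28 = (b + 4)*(b + 7)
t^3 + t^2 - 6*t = t*(t - 2)*(t + 3)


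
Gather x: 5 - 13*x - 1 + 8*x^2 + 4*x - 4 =8*x^2 - 9*x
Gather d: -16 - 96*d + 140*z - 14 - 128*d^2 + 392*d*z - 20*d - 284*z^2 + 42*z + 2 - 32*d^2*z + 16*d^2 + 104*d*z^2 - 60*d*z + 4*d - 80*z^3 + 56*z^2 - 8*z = d^2*(-32*z - 112) + d*(104*z^2 + 332*z - 112) - 80*z^3 - 228*z^2 + 174*z - 28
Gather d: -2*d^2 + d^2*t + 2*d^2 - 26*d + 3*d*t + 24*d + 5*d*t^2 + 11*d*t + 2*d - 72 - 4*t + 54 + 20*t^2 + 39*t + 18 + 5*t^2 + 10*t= d^2*t + d*(5*t^2 + 14*t) + 25*t^2 + 45*t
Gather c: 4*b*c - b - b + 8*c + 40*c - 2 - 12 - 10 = -2*b + c*(4*b + 48) - 24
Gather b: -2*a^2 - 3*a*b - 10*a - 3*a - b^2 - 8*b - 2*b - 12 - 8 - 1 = -2*a^2 - 13*a - b^2 + b*(-3*a - 10) - 21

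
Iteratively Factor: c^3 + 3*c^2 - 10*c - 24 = (c + 2)*(c^2 + c - 12) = (c - 3)*(c + 2)*(c + 4)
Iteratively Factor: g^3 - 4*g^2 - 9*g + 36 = (g - 3)*(g^2 - g - 12) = (g - 3)*(g + 3)*(g - 4)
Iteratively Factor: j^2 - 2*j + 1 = (j - 1)*(j - 1)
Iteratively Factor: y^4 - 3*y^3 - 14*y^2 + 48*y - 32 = (y - 4)*(y^3 + y^2 - 10*y + 8) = (y - 4)*(y - 1)*(y^2 + 2*y - 8) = (y - 4)*(y - 1)*(y + 4)*(y - 2)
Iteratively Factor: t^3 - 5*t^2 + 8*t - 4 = (t - 2)*(t^2 - 3*t + 2) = (t - 2)^2*(t - 1)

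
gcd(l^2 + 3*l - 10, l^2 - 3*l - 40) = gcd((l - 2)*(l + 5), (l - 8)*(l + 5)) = l + 5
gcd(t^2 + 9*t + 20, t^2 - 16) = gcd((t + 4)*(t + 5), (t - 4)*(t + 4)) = t + 4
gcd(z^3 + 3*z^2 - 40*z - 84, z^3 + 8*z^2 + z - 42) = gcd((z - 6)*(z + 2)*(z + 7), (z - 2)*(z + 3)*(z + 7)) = z + 7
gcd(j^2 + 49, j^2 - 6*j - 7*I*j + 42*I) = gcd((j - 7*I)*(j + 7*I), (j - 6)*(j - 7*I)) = j - 7*I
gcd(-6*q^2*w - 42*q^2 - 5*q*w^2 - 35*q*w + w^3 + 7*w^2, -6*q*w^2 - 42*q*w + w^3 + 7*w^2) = 6*q*w + 42*q - w^2 - 7*w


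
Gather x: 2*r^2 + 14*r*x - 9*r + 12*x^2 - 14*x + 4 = 2*r^2 - 9*r + 12*x^2 + x*(14*r - 14) + 4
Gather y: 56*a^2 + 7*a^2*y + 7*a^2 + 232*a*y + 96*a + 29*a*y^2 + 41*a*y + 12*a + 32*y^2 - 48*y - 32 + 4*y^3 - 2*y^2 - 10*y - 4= 63*a^2 + 108*a + 4*y^3 + y^2*(29*a + 30) + y*(7*a^2 + 273*a - 58) - 36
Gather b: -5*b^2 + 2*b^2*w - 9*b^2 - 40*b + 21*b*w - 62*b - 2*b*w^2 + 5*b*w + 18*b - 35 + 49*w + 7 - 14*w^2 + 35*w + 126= b^2*(2*w - 14) + b*(-2*w^2 + 26*w - 84) - 14*w^2 + 84*w + 98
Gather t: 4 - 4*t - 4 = -4*t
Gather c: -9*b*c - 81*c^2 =-9*b*c - 81*c^2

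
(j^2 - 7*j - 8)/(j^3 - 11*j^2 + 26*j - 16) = (j + 1)/(j^2 - 3*j + 2)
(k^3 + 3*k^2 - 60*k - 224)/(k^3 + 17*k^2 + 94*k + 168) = (k - 8)/(k + 6)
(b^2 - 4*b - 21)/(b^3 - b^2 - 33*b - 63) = 1/(b + 3)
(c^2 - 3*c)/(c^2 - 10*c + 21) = c/(c - 7)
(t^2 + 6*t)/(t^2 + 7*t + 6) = t/(t + 1)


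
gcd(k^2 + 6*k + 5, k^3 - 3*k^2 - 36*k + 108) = 1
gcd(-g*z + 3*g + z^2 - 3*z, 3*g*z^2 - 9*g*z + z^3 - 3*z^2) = z - 3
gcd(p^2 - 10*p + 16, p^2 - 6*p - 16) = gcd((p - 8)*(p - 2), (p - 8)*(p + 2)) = p - 8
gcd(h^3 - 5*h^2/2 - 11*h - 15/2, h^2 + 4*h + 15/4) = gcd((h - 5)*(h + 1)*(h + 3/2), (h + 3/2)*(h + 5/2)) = h + 3/2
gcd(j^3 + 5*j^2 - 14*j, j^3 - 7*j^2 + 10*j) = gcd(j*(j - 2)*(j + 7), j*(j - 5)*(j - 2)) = j^2 - 2*j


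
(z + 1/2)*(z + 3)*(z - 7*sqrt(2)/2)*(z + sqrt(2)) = z^4 - 5*sqrt(2)*z^3/2 + 7*z^3/2 - 35*sqrt(2)*z^2/4 - 11*z^2/2 - 49*z/2 - 15*sqrt(2)*z/4 - 21/2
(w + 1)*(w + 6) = w^2 + 7*w + 6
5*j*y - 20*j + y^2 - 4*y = (5*j + y)*(y - 4)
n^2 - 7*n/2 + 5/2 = (n - 5/2)*(n - 1)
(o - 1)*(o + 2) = o^2 + o - 2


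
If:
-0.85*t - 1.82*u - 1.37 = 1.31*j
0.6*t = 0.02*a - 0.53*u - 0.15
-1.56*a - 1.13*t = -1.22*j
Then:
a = 0.00151115623428327*u - 0.489809683620759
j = -0.81619044485494*u - 0.872993938140518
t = -0.883282961458857*u - 0.266326989454025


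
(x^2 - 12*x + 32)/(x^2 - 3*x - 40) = (x - 4)/(x + 5)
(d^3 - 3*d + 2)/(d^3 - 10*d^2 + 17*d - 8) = (d + 2)/(d - 8)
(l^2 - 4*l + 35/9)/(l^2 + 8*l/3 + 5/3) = (9*l^2 - 36*l + 35)/(3*(3*l^2 + 8*l + 5))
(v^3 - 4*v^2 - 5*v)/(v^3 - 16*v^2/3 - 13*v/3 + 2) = 3*v*(v - 5)/(3*v^2 - 19*v + 6)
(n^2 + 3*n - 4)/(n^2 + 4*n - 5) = (n + 4)/(n + 5)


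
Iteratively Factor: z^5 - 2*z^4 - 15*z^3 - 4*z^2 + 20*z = (z + 2)*(z^4 - 4*z^3 - 7*z^2 + 10*z) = (z + 2)^2*(z^3 - 6*z^2 + 5*z) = (z - 5)*(z + 2)^2*(z^2 - z) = z*(z - 5)*(z + 2)^2*(z - 1)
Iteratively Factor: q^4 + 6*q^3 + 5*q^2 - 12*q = (q + 3)*(q^3 + 3*q^2 - 4*q) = (q + 3)*(q + 4)*(q^2 - q) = q*(q + 3)*(q + 4)*(q - 1)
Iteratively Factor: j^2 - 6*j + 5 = (j - 1)*(j - 5)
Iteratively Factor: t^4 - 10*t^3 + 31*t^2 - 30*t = (t - 2)*(t^3 - 8*t^2 + 15*t) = (t - 3)*(t - 2)*(t^2 - 5*t) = t*(t - 3)*(t - 2)*(t - 5)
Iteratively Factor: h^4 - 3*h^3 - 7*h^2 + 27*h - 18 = (h - 3)*(h^3 - 7*h + 6) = (h - 3)*(h - 1)*(h^2 + h - 6) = (h - 3)*(h - 1)*(h + 3)*(h - 2)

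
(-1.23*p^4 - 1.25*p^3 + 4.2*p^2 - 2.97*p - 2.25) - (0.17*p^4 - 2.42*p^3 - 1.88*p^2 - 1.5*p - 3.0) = -1.4*p^4 + 1.17*p^3 + 6.08*p^2 - 1.47*p + 0.75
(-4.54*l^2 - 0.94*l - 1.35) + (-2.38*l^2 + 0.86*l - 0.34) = -6.92*l^2 - 0.08*l - 1.69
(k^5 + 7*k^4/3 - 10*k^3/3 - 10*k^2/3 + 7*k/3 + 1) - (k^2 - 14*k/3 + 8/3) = k^5 + 7*k^4/3 - 10*k^3/3 - 13*k^2/3 + 7*k - 5/3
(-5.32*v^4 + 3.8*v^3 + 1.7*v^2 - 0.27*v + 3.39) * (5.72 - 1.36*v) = 7.2352*v^5 - 35.5984*v^4 + 19.424*v^3 + 10.0912*v^2 - 6.1548*v + 19.3908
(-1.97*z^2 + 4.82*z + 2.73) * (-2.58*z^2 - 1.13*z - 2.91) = 5.0826*z^4 - 10.2095*z^3 - 6.7573*z^2 - 17.1111*z - 7.9443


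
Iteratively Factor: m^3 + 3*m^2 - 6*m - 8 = (m + 4)*(m^2 - m - 2) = (m + 1)*(m + 4)*(m - 2)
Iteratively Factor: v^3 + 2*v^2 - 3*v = (v - 1)*(v^2 + 3*v) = (v - 1)*(v + 3)*(v)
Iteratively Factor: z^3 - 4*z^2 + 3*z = (z - 1)*(z^2 - 3*z) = (z - 3)*(z - 1)*(z)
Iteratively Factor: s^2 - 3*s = (s)*(s - 3)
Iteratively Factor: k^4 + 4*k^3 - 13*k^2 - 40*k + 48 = (k + 4)*(k^3 - 13*k + 12) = (k + 4)^2*(k^2 - 4*k + 3) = (k - 1)*(k + 4)^2*(k - 3)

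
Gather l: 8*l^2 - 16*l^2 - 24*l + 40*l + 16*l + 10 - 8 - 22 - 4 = -8*l^2 + 32*l - 24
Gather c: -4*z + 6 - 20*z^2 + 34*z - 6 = -20*z^2 + 30*z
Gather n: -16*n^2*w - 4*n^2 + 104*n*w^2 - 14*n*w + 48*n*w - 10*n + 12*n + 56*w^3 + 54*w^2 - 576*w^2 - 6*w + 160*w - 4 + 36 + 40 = n^2*(-16*w - 4) + n*(104*w^2 + 34*w + 2) + 56*w^3 - 522*w^2 + 154*w + 72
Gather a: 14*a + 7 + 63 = 14*a + 70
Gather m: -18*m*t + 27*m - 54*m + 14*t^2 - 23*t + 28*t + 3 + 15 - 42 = m*(-18*t - 27) + 14*t^2 + 5*t - 24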